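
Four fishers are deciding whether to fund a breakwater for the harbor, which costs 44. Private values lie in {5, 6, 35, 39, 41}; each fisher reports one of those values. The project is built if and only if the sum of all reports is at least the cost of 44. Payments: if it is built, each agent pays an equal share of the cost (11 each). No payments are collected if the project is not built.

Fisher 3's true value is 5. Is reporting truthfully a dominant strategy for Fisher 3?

Check each profile of the others' reports and compare truth against every alternative report.
Others report (5, 5, 35): truth gives -6, best alternative gives -6.
Others report (5, 5, 39): truth gives -6, best alternative gives -6.
Others report (5, 5, 41): truth gives -6, best alternative gives -6.
Others report (5, 6, 35): truth gives -6, best alternative gives -6.
Others report (5, 6, 39): truth gives -6, best alternative gives -6.
Others report (5, 6, 41): truth gives -6, best alternative gives -6.
(Remaining 119 profiles checked similarly; truth is weakly best in each.)
In every case the truthful report is at least as good as any alternative, so it is a dominant strategy.

Yes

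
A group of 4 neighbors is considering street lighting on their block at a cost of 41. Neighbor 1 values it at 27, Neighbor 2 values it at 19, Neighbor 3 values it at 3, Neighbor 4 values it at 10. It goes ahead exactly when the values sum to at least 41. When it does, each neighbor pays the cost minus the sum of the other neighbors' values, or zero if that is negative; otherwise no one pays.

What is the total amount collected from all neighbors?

10

Total value 59 ≥ cost 41, so it is built.
Neighbor 1: others sum to 32; max(0, 41 - 32) = 9.
Neighbor 2: others sum to 40; max(0, 41 - 40) = 1.
Neighbor 3: others sum to 56; max(0, 41 - 56) = 0.
Neighbor 4: others sum to 49; max(0, 41 - 49) = 0.
Total collected = 9 + 1 + 0 + 0 = 10.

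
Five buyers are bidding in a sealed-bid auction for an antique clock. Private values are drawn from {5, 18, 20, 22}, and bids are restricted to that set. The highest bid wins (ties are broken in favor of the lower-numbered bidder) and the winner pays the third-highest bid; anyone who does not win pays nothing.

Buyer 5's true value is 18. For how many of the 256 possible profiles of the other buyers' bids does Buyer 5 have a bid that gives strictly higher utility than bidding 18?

8

Others bid (5, 5, 5, 18): truth gives 0; bid 20 gives 13 > 0. Violating.
Others bid (5, 5, 5, 20): truth gives 0; bid 22 gives 13 > 0. Violating.
Others bid (5, 5, 18, 5): truth gives 0; bid 20 gives 13 > 0. Violating.
Others bid (5, 5, 20, 5): truth gives 0; bid 22 gives 13 > 0. Violating.
Others bid (5, 5, 5, 5): truth gives 13; no alternative beats it.
Others bid (5, 5, 5, 22): truth gives 0; no alternative beats it.
(Checking all 256 profiles: 8 have a profitable deviation, 248 do not.)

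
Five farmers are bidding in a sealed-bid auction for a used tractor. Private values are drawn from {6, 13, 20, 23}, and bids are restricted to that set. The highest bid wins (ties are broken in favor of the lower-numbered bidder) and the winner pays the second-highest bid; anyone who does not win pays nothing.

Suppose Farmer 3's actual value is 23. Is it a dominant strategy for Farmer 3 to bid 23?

Yes

Check each profile of the others' bids and compare truth against every alternative bid.
Others bid (6, 20, 6, 6): truth gives 3, best alternative gives 0.
Others bid (6, 20, 6, 13): truth gives 3, best alternative gives 0.
Others bid (6, 20, 6, 20): truth gives 3, best alternative gives 0.
Others bid (6, 20, 13, 6): truth gives 3, best alternative gives 0.
Others bid (6, 20, 13, 13): truth gives 3, best alternative gives 0.
Others bid (6, 20, 13, 20): truth gives 3, best alternative gives 0.
(Remaining 250 profiles checked similarly; truth is weakly best in each.)
In every case the truthful bid is at least as good as any alternative, so it is a dominant strategy.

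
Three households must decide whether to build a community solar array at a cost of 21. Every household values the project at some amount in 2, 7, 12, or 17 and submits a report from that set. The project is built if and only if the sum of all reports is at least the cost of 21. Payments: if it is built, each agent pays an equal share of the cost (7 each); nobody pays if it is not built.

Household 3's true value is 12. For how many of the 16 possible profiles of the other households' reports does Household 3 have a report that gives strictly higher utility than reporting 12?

1

Others report (2, 2): truth gives 0; report 17 gives 5 > 0. Violating.
Others report (2, 7): truth gives 5; no alternative beats it.
Others report (2, 12): truth gives 5; no alternative beats it.
(Checking all 16 profiles: 1 has a profitable deviation, 15 do not.)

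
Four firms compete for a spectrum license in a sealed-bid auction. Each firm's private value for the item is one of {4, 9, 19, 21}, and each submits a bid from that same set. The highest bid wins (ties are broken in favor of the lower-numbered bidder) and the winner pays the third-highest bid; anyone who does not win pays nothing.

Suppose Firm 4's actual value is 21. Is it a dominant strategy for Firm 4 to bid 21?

Yes

Check each profile of the others' bids and compare truth against every alternative bid.
Others bid (4, 4, 19): truth gives 17, best alternative gives 0.
Others bid (4, 19, 4): truth gives 17, best alternative gives 0.
Others bid (19, 4, 4): truth gives 17, best alternative gives 0.
Others bid (4, 9, 19): truth gives 12, best alternative gives 0.
Others bid (4, 19, 9): truth gives 12, best alternative gives 0.
Others bid (9, 4, 19): truth gives 12, best alternative gives 0.
(Remaining 58 profiles checked similarly; truth is weakly best in each.)
In every case the truthful bid is at least as good as any alternative, so it is a dominant strategy.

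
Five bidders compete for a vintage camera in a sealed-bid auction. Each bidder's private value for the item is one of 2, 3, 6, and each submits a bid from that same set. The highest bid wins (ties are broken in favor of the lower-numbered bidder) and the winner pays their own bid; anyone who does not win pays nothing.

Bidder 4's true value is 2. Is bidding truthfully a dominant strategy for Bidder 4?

Check each profile of the others' bids and compare truth against every alternative bid.
Others bid (2, 2, 2, 2): truth gives 0, best alternative gives -1.
Others bid (2, 2, 2, 3): truth gives 0, best alternative gives -1.
Others bid (2, 2, 2, 6): truth gives 0, best alternative gives 0.
Others bid (2, 2, 3, 2): truth gives 0, best alternative gives 0.
Others bid (2, 2, 3, 3): truth gives 0, best alternative gives 0.
Others bid (2, 2, 3, 6): truth gives 0, best alternative gives 0.
(Remaining 75 profiles checked similarly; truth is weakly best in each.)
In every case the truthful bid is at least as good as any alternative, so it is a dominant strategy.

Yes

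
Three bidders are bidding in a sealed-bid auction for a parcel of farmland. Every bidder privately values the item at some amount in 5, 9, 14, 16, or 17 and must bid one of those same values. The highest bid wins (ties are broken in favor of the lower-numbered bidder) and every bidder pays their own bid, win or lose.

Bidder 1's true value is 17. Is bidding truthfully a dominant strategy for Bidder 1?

No

Consider the case where Bidder 2 bids 5 and Bidder 3 bids 5.
Truthful bid 17: wins, pays 17, utility 17 - 17 = 0.
Bid 5 instead: wins, pays 5, utility 17 - 5 = 12.
Since 12 > 0, bidding 5 is strictly better here, so truthful bidding is not dominant.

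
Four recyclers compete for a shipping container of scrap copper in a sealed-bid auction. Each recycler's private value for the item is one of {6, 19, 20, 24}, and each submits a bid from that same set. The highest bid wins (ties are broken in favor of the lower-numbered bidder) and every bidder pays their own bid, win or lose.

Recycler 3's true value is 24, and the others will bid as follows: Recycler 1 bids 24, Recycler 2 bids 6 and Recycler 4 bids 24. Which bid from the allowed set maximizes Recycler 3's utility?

6

Bid 6: loses but pays 6, utility -6.
Bid 19: loses but pays 19, utility -19.
Bid 20: loses but pays 20, utility -20.
Bid 24: loses but pays 24, utility -24.
The best choice is 6 with utility -6.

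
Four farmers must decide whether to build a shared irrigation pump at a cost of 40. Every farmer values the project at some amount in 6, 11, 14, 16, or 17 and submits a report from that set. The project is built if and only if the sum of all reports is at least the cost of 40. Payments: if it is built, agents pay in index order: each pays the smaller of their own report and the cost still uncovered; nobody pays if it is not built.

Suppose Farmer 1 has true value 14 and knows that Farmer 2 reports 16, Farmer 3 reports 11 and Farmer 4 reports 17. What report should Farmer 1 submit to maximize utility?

Report 6: project built, pays 6, utility 14 - 6 = 8.
Report 11: project built, pays 11, utility 14 - 11 = 3.
Report 14: project built, pays 14, utility 14 - 14 = 0.
Report 16: project built, pays 16, utility 14 - 16 = -2.
Report 17: project built, pays 17, utility 14 - 17 = -3.
The best choice is 6 with utility 8.

6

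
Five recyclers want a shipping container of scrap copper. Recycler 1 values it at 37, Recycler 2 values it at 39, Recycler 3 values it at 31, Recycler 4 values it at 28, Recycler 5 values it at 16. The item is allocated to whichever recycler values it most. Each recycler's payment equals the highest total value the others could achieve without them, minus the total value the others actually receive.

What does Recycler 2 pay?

37

Recycler 2 has the highest value and receives the item.
Without Recycler 2, the item would go to the next-highest value, 37, so the others could achieve 37.
With Recycler 2 present and winning, the others receive nothing, so their total is 0.
Payment = 37 - 0 = 37.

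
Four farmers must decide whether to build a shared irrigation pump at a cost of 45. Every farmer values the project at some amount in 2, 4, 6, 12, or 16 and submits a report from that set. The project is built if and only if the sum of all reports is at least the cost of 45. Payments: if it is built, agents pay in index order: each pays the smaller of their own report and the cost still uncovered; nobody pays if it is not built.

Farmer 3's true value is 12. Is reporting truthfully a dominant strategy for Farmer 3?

Consider the case where Farmer 1 reports 12, Farmer 2 reports 12 and Farmer 4 reports 16.
Truthful report 12: project built, pays 12, utility 12 - 12 = 0.
Report 6 instead: project built, pays 6, utility 12 - 6 = 6.
Since 6 > 0, reporting 6 is strictly better here, so truthful reporting is not dominant.

No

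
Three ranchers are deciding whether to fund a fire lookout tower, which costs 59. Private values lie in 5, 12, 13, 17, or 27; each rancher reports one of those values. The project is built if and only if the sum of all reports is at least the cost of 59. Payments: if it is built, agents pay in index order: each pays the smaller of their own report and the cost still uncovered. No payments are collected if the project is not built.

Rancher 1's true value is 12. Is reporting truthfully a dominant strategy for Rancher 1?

No

Consider the case where Rancher 2 reports 27 and Rancher 3 reports 27.
Truthful report 12: project built, pays 12, utility 12 - 12 = 0.
Report 5 instead: project built, pays 5, utility 12 - 5 = 7.
Since 7 > 0, reporting 5 is strictly better here, so truthful reporting is not dominant.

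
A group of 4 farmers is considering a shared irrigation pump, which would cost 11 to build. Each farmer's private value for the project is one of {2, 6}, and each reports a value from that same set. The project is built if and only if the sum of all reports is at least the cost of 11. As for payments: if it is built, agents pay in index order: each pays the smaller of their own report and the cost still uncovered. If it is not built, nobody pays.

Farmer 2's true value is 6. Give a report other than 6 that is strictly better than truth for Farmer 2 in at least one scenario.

Suppose Farmer 1 reports 2, Farmer 3 reports 2 and Farmer 4 reports 6.
Report 6: project built, pays 6, utility 6 - 6 = 0.
Report 2: project built, pays 2, utility 6 - 2 = 4.
So reporting 2 beats truth here (4 > 0).

2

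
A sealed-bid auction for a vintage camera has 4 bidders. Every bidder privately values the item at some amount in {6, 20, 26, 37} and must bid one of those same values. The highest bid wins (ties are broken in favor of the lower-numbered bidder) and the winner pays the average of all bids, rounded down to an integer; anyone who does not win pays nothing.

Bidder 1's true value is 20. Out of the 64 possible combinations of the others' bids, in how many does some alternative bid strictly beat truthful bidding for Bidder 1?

10

Others bid (6, 6, 6): truth gives 11; bid 6 gives 14 > 11. Violating.
Others bid (6, 6, 26): truth gives 0; bid 26 gives 4 > 0. Violating.
Others bid (6, 20, 26): truth gives 0; bid 26 gives 1 > 0. Violating.
Others bid (6, 26, 6): truth gives 0; bid 26 gives 4 > 0. Violating.
Others bid (6, 6, 20): truth gives 7; no alternative beats it.
Others bid (6, 6, 37): truth gives 0; no alternative beats it.
(Checking all 64 profiles: 10 have a profitable deviation, 54 do not.)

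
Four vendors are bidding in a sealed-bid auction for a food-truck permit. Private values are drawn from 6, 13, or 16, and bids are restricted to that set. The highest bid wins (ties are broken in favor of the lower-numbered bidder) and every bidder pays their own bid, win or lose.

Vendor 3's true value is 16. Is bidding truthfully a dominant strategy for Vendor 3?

Consider the case where Vendor 1 bids 6, Vendor 2 bids 6 and Vendor 4 bids 6.
Truthful bid 16: wins, pays 16, utility 16 - 16 = 0.
Bid 13 instead: wins, pays 13, utility 16 - 13 = 3.
Since 3 > 0, bidding 13 is strictly better here, so truthful bidding is not dominant.

No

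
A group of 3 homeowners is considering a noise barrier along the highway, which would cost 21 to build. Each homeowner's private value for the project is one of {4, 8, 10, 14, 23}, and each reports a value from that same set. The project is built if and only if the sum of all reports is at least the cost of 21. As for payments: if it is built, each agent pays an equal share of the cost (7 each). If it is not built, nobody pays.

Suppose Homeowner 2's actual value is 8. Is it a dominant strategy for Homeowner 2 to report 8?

No

Consider the case where Homeowner 1 reports 4 and Homeowner 3 reports 4.
Truthful report 8: project not built, utility 0.
Report 14 instead: project built, pays 7, utility 8 - 7 = 1.
Since 1 > 0, reporting 14 is strictly better here, so truthful reporting is not dominant.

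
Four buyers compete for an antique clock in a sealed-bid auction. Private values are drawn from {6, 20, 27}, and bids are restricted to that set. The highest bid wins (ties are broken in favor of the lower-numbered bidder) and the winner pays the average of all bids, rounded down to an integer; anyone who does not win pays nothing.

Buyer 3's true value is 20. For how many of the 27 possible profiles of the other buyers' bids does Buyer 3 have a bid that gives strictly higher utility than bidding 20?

Others bid (6, 6, 27): truth gives 0; bid 27 gives 4 > 0. Violating.
Others bid (6, 20, 6): truth gives 0; bid 27 gives 6 > 0. Violating.
Others bid (6, 20, 20): truth gives 0; bid 27 gives 2 > 0. Violating.
Others bid (20, 6, 6): truth gives 0; bid 27 gives 6 > 0. Violating.
Others bid (6, 6, 6): truth gives 11; no alternative beats it.
Others bid (6, 6, 20): truth gives 7; no alternative beats it.
(Checking all 27 profiles: 6 have a profitable deviation, 21 do not.)

6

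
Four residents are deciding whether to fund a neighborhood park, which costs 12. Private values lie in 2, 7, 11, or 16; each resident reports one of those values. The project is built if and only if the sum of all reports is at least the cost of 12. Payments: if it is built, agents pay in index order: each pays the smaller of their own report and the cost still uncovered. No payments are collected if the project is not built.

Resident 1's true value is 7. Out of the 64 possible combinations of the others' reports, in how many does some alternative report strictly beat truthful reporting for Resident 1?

Others report (2, 2, 7): truth gives 0; report 2 gives 5 > 0. Violating.
Others report (2, 2, 11): truth gives 0; report 2 gives 5 > 0. Violating.
Others report (2, 2, 16): truth gives 0; report 2 gives 5 > 0. Violating.
Others report (2, 7, 2): truth gives 0; report 2 gives 5 > 0. Violating.
Others report (2, 2, 2): truth gives 0; no alternative beats it.
(Checking all 64 profiles: 63 have a profitable deviation, 1 does not.)

63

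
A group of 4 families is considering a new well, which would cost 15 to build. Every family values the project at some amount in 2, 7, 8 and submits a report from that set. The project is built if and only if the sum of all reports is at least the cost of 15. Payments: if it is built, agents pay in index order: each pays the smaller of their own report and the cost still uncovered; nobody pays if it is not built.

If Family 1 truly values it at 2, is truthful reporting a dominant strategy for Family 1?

Yes

Check each profile of the others' reports and compare truth against every alternative report.
Others report (2, 2, 7): truth gives 0, best alternative gives -5.
Others report (2, 2, 8): truth gives 0, best alternative gives -5.
Others report (2, 7, 2): truth gives 0, best alternative gives -5.
Others report (2, 7, 7): truth gives 0, best alternative gives -5.
Others report (2, 7, 8): truth gives 0, best alternative gives -5.
Others report (2, 8, 2): truth gives 0, best alternative gives -5.
(Remaining 21 profiles checked similarly; truth is weakly best in each.)
In every case the truthful report is at least as good as any alternative, so it is a dominant strategy.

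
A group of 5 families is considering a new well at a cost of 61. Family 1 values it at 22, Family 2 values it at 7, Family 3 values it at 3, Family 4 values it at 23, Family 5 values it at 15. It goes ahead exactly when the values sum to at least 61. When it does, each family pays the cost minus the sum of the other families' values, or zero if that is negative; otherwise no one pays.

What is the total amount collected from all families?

Total value 70 ≥ cost 61, so it is built.
Family 1: others sum to 48; max(0, 61 - 48) = 13.
Family 2: others sum to 63; max(0, 61 - 63) = 0.
Family 3: others sum to 67; max(0, 61 - 67) = 0.
Family 4: others sum to 47; max(0, 61 - 47) = 14.
Family 5: others sum to 55; max(0, 61 - 55) = 6.
Total collected = 13 + 0 + 0 + 14 + 6 = 33.

33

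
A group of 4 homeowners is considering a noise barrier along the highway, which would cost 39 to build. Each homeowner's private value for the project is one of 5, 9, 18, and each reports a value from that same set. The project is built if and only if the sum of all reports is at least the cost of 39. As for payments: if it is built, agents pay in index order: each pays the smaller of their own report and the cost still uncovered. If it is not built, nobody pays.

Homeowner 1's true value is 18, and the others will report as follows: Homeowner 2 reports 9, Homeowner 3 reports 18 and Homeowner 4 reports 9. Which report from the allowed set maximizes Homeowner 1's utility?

Report 5: project built, pays 5, utility 18 - 5 = 13.
Report 9: project built, pays 9, utility 18 - 9 = 9.
Report 18: project built, pays 18, utility 18 - 18 = 0.
The best choice is 5 with utility 13.

5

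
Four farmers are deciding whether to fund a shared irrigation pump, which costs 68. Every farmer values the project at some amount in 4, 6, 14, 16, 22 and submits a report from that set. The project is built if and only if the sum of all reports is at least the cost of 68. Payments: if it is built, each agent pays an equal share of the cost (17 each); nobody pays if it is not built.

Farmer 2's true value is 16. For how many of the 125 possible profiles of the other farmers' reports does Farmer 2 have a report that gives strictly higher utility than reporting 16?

15

Others report (14, 16, 22): truth gives -1; report 4 gives 0 > -1. Violating.
Others report (14, 22, 16): truth gives -1; report 4 gives 0 > -1. Violating.
Others report (14, 22, 22): truth gives -1; report 4 gives 0 > -1. Violating.
Others report (16, 14, 22): truth gives -1; report 4 gives 0 > -1. Violating.
Others report (4, 4, 4): truth gives 0; no alternative beats it.
Others report (4, 4, 6): truth gives 0; no alternative beats it.
(Checking all 125 profiles: 15 have a profitable deviation, 110 do not.)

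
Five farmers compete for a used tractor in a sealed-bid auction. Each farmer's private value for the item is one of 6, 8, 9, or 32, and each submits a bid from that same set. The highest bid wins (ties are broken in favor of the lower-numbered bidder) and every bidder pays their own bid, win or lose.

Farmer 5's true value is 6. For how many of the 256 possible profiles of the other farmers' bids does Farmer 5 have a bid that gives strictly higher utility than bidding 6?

16

Others bid (6, 6, 6, 6): truth gives -6; bid 8 gives -2 > -6. Violating.
Others bid (6, 6, 6, 8): truth gives -6; bid 9 gives -3 > -6. Violating.
Others bid (6, 6, 8, 6): truth gives -6; bid 9 gives -3 > -6. Violating.
Others bid (6, 6, 8, 8): truth gives -6; bid 9 gives -3 > -6. Violating.
Others bid (6, 6, 6, 9): truth gives -6; no alternative beats it.
Others bid (6, 6, 6, 32): truth gives -6; no alternative beats it.
(Checking all 256 profiles: 16 have a profitable deviation, 240 do not.)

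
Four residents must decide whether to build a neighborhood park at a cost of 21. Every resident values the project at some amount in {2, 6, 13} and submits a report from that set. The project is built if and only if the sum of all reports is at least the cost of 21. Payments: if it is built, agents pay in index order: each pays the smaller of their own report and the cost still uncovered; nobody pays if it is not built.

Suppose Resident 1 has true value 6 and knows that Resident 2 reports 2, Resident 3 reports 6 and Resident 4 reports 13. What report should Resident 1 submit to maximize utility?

Report 2: project built, pays 2, utility 6 - 2 = 4.
Report 6: project built, pays 6, utility 6 - 6 = 0.
Report 13: project built, pays 13, utility 6 - 13 = -7.
The best choice is 2 with utility 4.

2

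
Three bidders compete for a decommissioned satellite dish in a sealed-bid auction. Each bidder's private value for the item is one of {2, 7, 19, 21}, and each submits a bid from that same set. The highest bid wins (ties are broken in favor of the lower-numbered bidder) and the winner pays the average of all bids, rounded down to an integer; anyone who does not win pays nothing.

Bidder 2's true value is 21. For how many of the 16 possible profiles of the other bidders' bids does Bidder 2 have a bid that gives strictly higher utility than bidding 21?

4

Others bid (2, 2): truth gives 13; bid 7 gives 18 > 13. Violating.
Others bid (2, 7): truth gives 11; bid 7 gives 16 > 11. Violating.
Others bid (2, 19): truth gives 7; bid 19 gives 8 > 7. Violating.
Others bid (7, 2): truth gives 11; bid 19 gives 12 > 11. Violating.
Others bid (2, 21): truth gives 7; no alternative beats it.
Others bid (7, 7): truth gives 10; no alternative beats it.
(Checking all 16 profiles: 4 have a profitable deviation, 12 do not.)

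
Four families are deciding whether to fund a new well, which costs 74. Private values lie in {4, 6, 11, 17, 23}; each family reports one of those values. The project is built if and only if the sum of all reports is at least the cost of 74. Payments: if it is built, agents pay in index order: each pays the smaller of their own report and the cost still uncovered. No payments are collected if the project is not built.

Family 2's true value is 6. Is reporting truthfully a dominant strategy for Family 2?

Check each profile of the others' reports and compare truth against every alternative report.
Others report (4, 4, 4): truth gives 0, best alternative gives 0.
Others report (4, 4, 6): truth gives 0, best alternative gives 0.
Others report (4, 4, 11): truth gives 0, best alternative gives 0.
Others report (4, 4, 17): truth gives 0, best alternative gives 0.
Others report (4, 4, 23): truth gives 0, best alternative gives 0.
Others report (4, 6, 4): truth gives 0, best alternative gives 0.
(Remaining 119 profiles checked similarly; truth is weakly best in each.)
In every case the truthful report is at least as good as any alternative, so it is a dominant strategy.

Yes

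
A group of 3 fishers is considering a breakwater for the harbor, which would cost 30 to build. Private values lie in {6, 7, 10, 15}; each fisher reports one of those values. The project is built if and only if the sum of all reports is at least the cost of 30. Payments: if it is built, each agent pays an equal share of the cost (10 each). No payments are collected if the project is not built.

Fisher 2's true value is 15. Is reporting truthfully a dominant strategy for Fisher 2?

Yes

Check each profile of the others' reports and compare truth against every alternative report.
Others report (6, 10): truth gives 5, best alternative gives 0.
Others report (7, 10): truth gives 5, best alternative gives 0.
Others report (10, 6): truth gives 5, best alternative gives 0.
Others report (10, 7): truth gives 5, best alternative gives 0.
Others report (6, 15): truth gives 5, best alternative gives 5.
Others report (7, 15): truth gives 5, best alternative gives 5.
(Remaining 10 profiles checked similarly; truth is weakly best in each.)
In every case the truthful report is at least as good as any alternative, so it is a dominant strategy.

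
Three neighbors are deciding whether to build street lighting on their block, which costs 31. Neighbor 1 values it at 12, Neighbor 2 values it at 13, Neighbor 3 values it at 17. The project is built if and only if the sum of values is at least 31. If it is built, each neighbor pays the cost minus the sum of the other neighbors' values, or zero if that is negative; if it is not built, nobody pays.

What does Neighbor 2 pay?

Total value 42 ≥ cost 31, so the project is built.
The other neighbors' values sum to 29.
Cost minus that sum is 31 - 29 = 2.

2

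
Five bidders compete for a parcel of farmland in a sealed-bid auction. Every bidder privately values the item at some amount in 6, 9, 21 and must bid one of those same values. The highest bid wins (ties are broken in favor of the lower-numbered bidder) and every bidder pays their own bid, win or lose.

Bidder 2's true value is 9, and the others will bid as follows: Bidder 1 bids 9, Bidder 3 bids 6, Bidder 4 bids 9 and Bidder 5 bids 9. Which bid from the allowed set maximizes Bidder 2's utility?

6

Bid 6: loses but pays 6, utility -6.
Bid 9: loses but pays 9, utility -9.
Bid 21: wins, pays 21, utility 9 - 21 = -12.
The best choice is 6 with utility -6.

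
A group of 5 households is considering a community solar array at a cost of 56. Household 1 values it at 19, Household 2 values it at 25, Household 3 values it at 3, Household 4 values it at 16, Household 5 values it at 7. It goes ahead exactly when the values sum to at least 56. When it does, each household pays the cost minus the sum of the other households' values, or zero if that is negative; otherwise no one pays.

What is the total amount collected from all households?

Total value 70 ≥ cost 56, so it is built.
Household 1: others sum to 51; max(0, 56 - 51) = 5.
Household 2: others sum to 45; max(0, 56 - 45) = 11.
Household 3: others sum to 67; max(0, 56 - 67) = 0.
Household 4: others sum to 54; max(0, 56 - 54) = 2.
Household 5: others sum to 63; max(0, 56 - 63) = 0.
Total collected = 5 + 11 + 0 + 2 + 0 = 18.

18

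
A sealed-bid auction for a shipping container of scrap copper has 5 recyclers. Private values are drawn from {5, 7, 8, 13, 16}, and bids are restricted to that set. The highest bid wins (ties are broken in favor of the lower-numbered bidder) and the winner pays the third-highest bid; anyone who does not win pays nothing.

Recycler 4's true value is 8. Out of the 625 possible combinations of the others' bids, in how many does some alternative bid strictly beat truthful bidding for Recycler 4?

64

Others bid (5, 5, 5, 13): truth gives 0; bid 13 gives 3 > 0. Violating.
Others bid (5, 5, 5, 16): truth gives 0; bid 16 gives 3 > 0. Violating.
Others bid (5, 5, 7, 13): truth gives 0; bid 13 gives 1 > 0. Violating.
Others bid (5, 5, 7, 16): truth gives 0; bid 16 gives 1 > 0. Violating.
Others bid (5, 5, 5, 5): truth gives 3; no alternative beats it.
Others bid (5, 5, 5, 7): truth gives 3; no alternative beats it.
(Checking all 625 profiles: 64 have a profitable deviation, 561 do not.)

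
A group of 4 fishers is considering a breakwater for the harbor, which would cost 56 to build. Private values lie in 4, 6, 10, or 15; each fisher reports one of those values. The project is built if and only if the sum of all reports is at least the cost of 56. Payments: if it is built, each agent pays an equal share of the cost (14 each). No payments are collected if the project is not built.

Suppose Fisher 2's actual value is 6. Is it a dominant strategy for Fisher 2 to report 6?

Check each profile of the others' reports and compare truth against every alternative report.
Others report (4, 4, 4): truth gives 0, best alternative gives 0.
Others report (4, 4, 6): truth gives 0, best alternative gives 0.
Others report (4, 4, 10): truth gives 0, best alternative gives 0.
Others report (4, 4, 15): truth gives 0, best alternative gives 0.
Others report (4, 6, 4): truth gives 0, best alternative gives 0.
Others report (4, 6, 6): truth gives 0, best alternative gives 0.
(Remaining 58 profiles checked similarly; truth is weakly best in each.)
In every case the truthful report is at least as good as any alternative, so it is a dominant strategy.

Yes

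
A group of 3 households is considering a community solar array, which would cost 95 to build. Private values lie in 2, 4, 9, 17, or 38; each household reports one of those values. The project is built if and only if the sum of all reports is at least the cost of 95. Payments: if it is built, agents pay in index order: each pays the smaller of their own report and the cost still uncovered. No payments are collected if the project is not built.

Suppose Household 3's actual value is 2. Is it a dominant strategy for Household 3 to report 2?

Yes

Check each profile of the others' reports and compare truth against every alternative report.
Others report (2, 2): truth gives 0, best alternative gives 0.
Others report (2, 4): truth gives 0, best alternative gives 0.
Others report (2, 9): truth gives 0, best alternative gives 0.
Others report (2, 17): truth gives 0, best alternative gives 0.
Others report (2, 38): truth gives 0, best alternative gives 0.
Others report (4, 2): truth gives 0, best alternative gives 0.
(Remaining 19 profiles checked similarly; truth is weakly best in each.)
In every case the truthful report is at least as good as any alternative, so it is a dominant strategy.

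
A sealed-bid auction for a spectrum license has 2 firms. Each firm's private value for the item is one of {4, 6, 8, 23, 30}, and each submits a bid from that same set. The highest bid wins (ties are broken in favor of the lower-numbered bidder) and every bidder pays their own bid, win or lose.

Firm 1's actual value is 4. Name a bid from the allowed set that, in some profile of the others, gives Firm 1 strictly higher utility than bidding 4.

6

Suppose Firm 2 bids 6.
Bid 4: loses but pays 4, utility -4.
Bid 6: wins, pays 6, utility 4 - 6 = -2.
So bidding 6 beats truth here (-2 > -4).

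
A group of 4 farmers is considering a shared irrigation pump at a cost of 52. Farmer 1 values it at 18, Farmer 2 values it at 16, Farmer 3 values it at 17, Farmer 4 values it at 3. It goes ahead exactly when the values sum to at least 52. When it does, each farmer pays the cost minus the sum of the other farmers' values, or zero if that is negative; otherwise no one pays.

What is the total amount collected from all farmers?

Total value 54 ≥ cost 52, so it is built.
Farmer 1: others sum to 36; max(0, 52 - 36) = 16.
Farmer 2: others sum to 38; max(0, 52 - 38) = 14.
Farmer 3: others sum to 37; max(0, 52 - 37) = 15.
Farmer 4: others sum to 51; max(0, 52 - 51) = 1.
Total collected = 16 + 14 + 15 + 1 = 46.

46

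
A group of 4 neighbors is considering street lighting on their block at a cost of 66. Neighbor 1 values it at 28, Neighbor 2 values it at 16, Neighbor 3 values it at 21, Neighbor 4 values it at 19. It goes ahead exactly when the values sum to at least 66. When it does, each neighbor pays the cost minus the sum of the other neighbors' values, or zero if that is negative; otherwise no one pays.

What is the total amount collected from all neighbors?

14

Total value 84 ≥ cost 66, so it is built.
Neighbor 1: others sum to 56; max(0, 66 - 56) = 10.
Neighbor 2: others sum to 68; max(0, 66 - 68) = 0.
Neighbor 3: others sum to 63; max(0, 66 - 63) = 3.
Neighbor 4: others sum to 65; max(0, 66 - 65) = 1.
Total collected = 10 + 0 + 3 + 1 = 14.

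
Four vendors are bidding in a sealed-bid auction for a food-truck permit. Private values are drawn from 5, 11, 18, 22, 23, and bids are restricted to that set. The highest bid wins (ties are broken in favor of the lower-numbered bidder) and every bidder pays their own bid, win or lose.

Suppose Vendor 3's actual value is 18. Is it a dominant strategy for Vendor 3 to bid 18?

Consider the case where Vendor 1 bids 5, Vendor 2 bids 5 and Vendor 4 bids 5.
Truthful bid 18: wins, pays 18, utility 18 - 18 = 0.
Bid 11 instead: wins, pays 11, utility 18 - 11 = 7.
Since 7 > 0, bidding 11 is strictly better here, so truthful bidding is not dominant.

No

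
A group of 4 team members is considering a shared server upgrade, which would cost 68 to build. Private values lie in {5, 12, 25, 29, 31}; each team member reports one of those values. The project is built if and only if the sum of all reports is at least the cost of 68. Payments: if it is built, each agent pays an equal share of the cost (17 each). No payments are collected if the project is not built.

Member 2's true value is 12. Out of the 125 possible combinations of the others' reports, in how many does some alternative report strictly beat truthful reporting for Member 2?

Others report (5, 25, 29): truth gives -5; report 5 gives 0 > -5. Violating.
Others report (5, 25, 31): truth gives -5; report 5 gives 0 > -5. Violating.
Others report (5, 29, 25): truth gives -5; report 5 gives 0 > -5. Violating.
Others report (5, 31, 25): truth gives -5; report 5 gives 0 > -5. Violating.
Others report (5, 5, 5): truth gives 0; no alternative beats it.
Others report (5, 5, 12): truth gives 0; no alternative beats it.
(Checking all 125 profiles: 15 have a profitable deviation, 110 do not.)

15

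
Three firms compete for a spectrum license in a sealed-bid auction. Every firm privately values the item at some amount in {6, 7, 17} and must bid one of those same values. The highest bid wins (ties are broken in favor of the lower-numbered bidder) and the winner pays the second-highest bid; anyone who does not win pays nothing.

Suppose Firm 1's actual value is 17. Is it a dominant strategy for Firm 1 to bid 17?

Check each profile of the others' bids and compare truth against every alternative bid.
Others bid (6, 6): truth gives 11, best alternative gives 11.
Others bid (6, 7): truth gives 10, best alternative gives 10.
Others bid (7, 6): truth gives 10, best alternative gives 10.
Others bid (7, 7): truth gives 10, best alternative gives 10.
Others bid (6, 17): truth gives 0, best alternative gives 0.
Others bid (7, 17): truth gives 0, best alternative gives 0.
(Remaining 3 profiles checked similarly; truth is weakly best in each.)
In every case the truthful bid is at least as good as any alternative, so it is a dominant strategy.

Yes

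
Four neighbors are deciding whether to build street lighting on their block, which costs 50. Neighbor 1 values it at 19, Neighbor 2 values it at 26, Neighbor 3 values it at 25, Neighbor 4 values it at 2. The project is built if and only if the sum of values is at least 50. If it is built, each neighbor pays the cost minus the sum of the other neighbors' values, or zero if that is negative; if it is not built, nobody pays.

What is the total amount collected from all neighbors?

Total value 72 ≥ cost 50, so it is built.
Neighbor 1: others sum to 53; max(0, 50 - 53) = 0.
Neighbor 2: others sum to 46; max(0, 50 - 46) = 4.
Neighbor 3: others sum to 47; max(0, 50 - 47) = 3.
Neighbor 4: others sum to 70; max(0, 50 - 70) = 0.
Total collected = 0 + 4 + 3 + 0 = 7.

7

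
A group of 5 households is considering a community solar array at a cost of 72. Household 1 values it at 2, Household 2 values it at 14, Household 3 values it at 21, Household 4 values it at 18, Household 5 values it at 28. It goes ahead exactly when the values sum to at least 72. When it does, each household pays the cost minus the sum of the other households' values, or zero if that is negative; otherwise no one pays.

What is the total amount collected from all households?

Total value 83 ≥ cost 72, so it is built.
Household 1: others sum to 81; max(0, 72 - 81) = 0.
Household 2: others sum to 69; max(0, 72 - 69) = 3.
Household 3: others sum to 62; max(0, 72 - 62) = 10.
Household 4: others sum to 65; max(0, 72 - 65) = 7.
Household 5: others sum to 55; max(0, 72 - 55) = 17.
Total collected = 0 + 3 + 10 + 7 + 17 = 37.

37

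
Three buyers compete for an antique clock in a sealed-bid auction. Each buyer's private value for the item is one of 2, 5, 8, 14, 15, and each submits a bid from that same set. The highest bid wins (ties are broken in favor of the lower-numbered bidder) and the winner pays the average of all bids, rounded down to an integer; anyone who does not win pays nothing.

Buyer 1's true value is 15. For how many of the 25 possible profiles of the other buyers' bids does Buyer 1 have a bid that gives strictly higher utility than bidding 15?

Others bid (2, 2): truth gives 9; bid 2 gives 13 > 9. Violating.
Others bid (2, 5): truth gives 8; bid 5 gives 11 > 8. Violating.
Others bid (2, 8): truth gives 7; bid 8 gives 9 > 7. Violating.
Others bid (5, 2): truth gives 8; bid 5 gives 11 > 8. Violating.
Others bid (2, 14): truth gives 5; no alternative beats it.
Others bid (2, 15): truth gives 5; no alternative beats it.
(Checking all 25 profiles: 9 have a profitable deviation, 16 do not.)

9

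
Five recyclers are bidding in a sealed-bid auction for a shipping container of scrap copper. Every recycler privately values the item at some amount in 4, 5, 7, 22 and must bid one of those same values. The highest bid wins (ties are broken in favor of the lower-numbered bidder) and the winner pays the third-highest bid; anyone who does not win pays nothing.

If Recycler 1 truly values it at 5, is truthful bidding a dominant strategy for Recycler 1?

No

Consider the case where Recycler 2 bids 4, Recycler 3 bids 4, Recycler 4 bids 4 and Recycler 5 bids 7.
Truthful bid 5: loses, pays 0, utility 0.
Bid 7 instead: wins, pays 4, utility 5 - 4 = 1.
Since 1 > 0, bidding 7 is strictly better here, so truthful bidding is not dominant.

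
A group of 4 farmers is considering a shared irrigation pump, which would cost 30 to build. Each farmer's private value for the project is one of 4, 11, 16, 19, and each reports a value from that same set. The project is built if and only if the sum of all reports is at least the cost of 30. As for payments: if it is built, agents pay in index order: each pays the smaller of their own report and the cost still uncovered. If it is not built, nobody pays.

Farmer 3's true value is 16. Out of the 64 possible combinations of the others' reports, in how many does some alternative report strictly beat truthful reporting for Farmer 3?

Others report (4, 4, 11): truth gives 0; report 11 gives 5 > 0. Violating.
Others report (4, 4, 16): truth gives 0; report 11 gives 5 > 0. Violating.
Others report (4, 4, 19): truth gives 0; report 4 gives 12 > 0. Violating.
Others report (4, 11, 4): truth gives 1; report 11 gives 5 > 1. Violating.
Others report (4, 4, 4): truth gives 0; no alternative beats it.
Others report (4, 16, 4): truth gives 6; no alternative beats it.
(Checking all 64 profiles: 29 have a profitable deviation, 35 do not.)

29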